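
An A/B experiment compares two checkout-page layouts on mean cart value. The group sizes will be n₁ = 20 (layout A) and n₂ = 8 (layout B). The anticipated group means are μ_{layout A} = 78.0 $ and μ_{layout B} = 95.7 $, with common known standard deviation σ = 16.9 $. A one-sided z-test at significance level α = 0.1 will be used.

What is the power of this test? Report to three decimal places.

Standardized effect: d = |μ_{layout A} − μ_{layout B}| / σ = |78.0 − 95.7| / 16.9 = 1.0473
Noncentrality parameter: δ = d / √(1/n₁ + 1/n₂) = 1.0473 / √(1/20 + 1/8) = 2.5036
Critical value for a one-sided test at α = 0.1: z_α = 1.282.
Power = Φ(δ − 1.282) = Φ(1.222) = 0.8892.

Power ≈ 0.889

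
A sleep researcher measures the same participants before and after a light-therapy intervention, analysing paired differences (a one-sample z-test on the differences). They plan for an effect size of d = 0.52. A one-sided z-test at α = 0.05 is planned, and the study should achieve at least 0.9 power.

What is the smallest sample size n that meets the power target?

n = 32

Set Φ(δ − 1.645) = 0.9; then δ − 1.645 = Φ⁻¹(0.9) = 1.282, giving δ = 2.926.
δ = d·√n ⇒ n = (δ/d)² = (2.926 / 0.52)² = 31.67.
Rounding up, n = 32.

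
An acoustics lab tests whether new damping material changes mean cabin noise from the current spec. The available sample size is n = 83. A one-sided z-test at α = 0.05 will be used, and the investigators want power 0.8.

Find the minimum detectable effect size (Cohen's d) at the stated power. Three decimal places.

Required noncentrality: δ = z_{0.05} + z_{0.20} = 1.645 + 0.842 = 2.486.
δ = d·√n ⇒ d = δ/√n = 2.486/√83 = 0.2729.

d ≈ 0.273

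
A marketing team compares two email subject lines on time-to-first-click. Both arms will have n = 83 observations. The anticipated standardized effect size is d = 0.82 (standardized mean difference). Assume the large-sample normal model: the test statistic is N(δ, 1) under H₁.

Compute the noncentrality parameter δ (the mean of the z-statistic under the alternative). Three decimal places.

δ = d·√(n/2) = 0.82 × √(83/2) = 5.2825

δ ≈ 5.282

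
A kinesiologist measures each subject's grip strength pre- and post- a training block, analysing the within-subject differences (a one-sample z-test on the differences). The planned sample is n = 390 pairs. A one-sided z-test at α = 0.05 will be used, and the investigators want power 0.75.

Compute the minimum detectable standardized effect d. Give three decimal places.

Need Φ(δ − 1.645) = 0.75, so δ = 1.645 + 0.674 = 2.319.
δ = d·√n ⇒ d = δ/√n = 2.319/√390 = 0.1174.

d ≈ 0.117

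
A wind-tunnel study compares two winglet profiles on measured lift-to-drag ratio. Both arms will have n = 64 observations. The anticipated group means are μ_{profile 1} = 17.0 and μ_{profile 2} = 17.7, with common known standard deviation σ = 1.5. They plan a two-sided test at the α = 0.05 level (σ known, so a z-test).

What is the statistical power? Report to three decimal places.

Power ≈ 0.752

Standardized effect: d = |μ_{profile 1} − μ_{profile 2}| / σ = |17.0 − 17.7| / 1.5 = 0.4667
Noncentrality parameter: δ = d·√(n/2) = 0.4667 × √(64/2) = 2.6399
Critical value for a two-sided test at α = 0.05: z_{α/2} = 1.960.
Power = Φ(δ − 1.960) + Φ(−δ − 1.960) = Φ(0.680) + Φ(-4.600) = 0.7517 + 0.0000 = 0.7517.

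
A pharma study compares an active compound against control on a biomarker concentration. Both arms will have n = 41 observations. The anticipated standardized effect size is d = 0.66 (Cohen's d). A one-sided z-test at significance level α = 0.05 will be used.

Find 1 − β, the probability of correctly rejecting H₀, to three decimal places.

Noncentrality parameter: δ = d·√(n/2) = 0.66 × √(41/2) = 2.9883
Critical value for a one-sided test at α = 0.05: z_α = 1.645.
Power = P(Z > 1.645 − δ) = Φ(1.343) = 0.9104.

Power ≈ 0.910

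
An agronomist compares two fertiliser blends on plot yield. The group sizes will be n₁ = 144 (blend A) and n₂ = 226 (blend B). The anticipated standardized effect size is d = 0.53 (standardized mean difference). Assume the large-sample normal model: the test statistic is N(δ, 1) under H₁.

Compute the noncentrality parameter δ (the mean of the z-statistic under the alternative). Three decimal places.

δ ≈ 4.971

The noncentrality parameter scales effect size by the design's sample-size factor: δ = d / √(1/n₁ + 1/n₂) = 0.53 / √(1/144 + 1/226) = 4.9706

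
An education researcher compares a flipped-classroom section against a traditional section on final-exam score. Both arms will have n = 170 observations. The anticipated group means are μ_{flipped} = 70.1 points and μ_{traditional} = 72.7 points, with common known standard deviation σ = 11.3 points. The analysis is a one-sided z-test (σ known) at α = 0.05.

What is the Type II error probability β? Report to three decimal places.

Standardized effect: d = |μ_{flipped} − μ_{traditional}| / σ = |70.1 − 72.7| / 11.3 = 0.2301
Noncentrality parameter: δ = d·√(n/2) = 0.2301 × √(170/2) = 2.1213
Critical value for a one-sided test at α = 0.05: z_α = 1.645.
Power = P(Z > 1.645 − δ) = Φ(0.476) = 0.6831.
Type II error: β = 1 − power = 1 − 0.6831 = 0.3169.

β ≈ 0.317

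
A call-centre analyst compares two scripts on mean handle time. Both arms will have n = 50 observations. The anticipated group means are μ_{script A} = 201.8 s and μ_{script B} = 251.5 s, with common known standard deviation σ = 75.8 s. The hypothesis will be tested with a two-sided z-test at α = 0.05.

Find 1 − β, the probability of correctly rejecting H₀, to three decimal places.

Standardized effect: d = |μ_{script A} − μ_{script B}| / σ = |201.8 − 251.5| / 75.8 = 0.6557
Noncentrality parameter: λ = d·√(n/2) = 0.6557 × √(50/2) = 3.2784
Two-sided α = 0.05 → critical value z_{0.025} = 1.960.
Power = Φ(λ − 1.960) + Φ(−λ − 1.960) = Φ(1.318) + Φ(-5.238) = 0.9063 + 0.0000 = 0.9063.

Power ≈ 0.906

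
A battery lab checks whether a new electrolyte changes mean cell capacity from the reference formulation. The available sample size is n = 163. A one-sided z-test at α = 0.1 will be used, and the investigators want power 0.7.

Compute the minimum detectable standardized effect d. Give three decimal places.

Need Φ(δ − 1.282) = 0.7, so δ = 1.282 + 0.524 = 1.806.
δ = d·√n ⇒ d = δ/√n = 1.806/√163 = 0.1415.

d ≈ 0.141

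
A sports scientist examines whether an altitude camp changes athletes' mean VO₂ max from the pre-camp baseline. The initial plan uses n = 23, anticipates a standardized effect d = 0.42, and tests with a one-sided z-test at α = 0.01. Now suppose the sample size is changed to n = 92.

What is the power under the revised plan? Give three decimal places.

With n = 92: δ = d·√n = 0.42 × √92 = 4.0285. Critical value z_{0.01} = 2.326.
Revised power = P(Z > 2.326 − δ) = Φ(1.702) = 0.9556.

Power ≈ 0.956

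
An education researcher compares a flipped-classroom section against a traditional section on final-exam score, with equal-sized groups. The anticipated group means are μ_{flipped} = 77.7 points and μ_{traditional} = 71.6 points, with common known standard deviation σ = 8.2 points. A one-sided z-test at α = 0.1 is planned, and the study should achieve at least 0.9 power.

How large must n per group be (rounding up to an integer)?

Standardized effect: d = |μ_{flipped} − μ_{traditional}| / σ = |77.7 − 71.6| / 8.2 = 0.7439
For power 0.9 need Φ(δ − z_{0.1}) = 0.9, so δ = z_{0.1} + z_{0.10} = 1.282 + 1.282 = 2.563.
δ = d·√(n/2) ⇒ n = 2(δ/d)² = 2 × (2.563 / 0.7439)² = 23.74.
Round up to the next whole unit.

n = 24 per group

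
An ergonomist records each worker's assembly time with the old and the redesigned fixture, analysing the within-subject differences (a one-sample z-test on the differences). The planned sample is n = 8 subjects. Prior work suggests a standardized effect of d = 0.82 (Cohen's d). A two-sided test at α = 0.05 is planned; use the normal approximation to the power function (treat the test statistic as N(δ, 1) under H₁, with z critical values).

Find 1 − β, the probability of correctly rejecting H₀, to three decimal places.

Power ≈ 0.640

Noncentrality parameter: δ = d·√n = 0.82 × √8 = 2.3193
Critical value for a two-sided test at α = 0.05: z_{α/2} = 1.960.
Power = Φ(δ − 1.960) + Φ(−δ − 1.960) = Φ(0.359) + Φ(-4.279) = 0.6403 + 0.0000 = 0.6403.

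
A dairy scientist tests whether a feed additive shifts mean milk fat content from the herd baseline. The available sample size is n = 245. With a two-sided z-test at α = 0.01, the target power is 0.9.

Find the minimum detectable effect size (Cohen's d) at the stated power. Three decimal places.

Required noncentrality: δ = z_{0.005} + z_{0.10} = 2.576 + 1.282 = 3.857.
(The second rejection-region term Φ(−δ − z_{α/2}) is negligible and dropped.)
δ = d·√n ⇒ d = δ/√n = 3.857/√245 = 0.2464.

d ≈ 0.246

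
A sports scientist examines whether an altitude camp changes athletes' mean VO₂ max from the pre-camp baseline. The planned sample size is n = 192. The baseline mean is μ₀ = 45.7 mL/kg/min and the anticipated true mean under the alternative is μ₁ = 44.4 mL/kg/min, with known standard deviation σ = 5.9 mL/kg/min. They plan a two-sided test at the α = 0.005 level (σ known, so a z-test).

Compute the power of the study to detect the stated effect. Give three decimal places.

Power ≈ 0.597

Standardized effect: d = |μ₁ − μ₀| / σ = |44.4 − 45.7| / 5.9 = 0.2203
Noncentrality parameter: δ = d·√n = 0.2203 × √192 = 3.0531
Two-sided α = 0.005 → critical value z_{0.0025} = 2.807.
Power = Φ(δ − 2.807) + Φ(−δ − 2.807) = Φ(0.246) + Φ(-5.860) = 0.5972 + 0.0000 = 0.5972.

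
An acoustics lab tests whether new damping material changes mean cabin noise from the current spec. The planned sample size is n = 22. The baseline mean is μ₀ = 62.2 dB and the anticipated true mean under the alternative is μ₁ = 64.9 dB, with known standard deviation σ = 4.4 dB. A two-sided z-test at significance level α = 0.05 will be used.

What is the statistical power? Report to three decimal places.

Power ≈ 0.821

Standardized effect: d = |μ₁ − μ₀| / σ = |64.9 − 62.2| / 4.4 = 0.6136
Noncentrality parameter: δ = d·√n = 0.6136 × √22 = 2.8782
Critical value for a two-sided test at α = 0.05: z_{α/2} = 1.960.
Power = Φ(δ − 1.960) + Φ(−δ − 1.960) = Φ(0.918) + Φ(-4.838) = 0.8208 + 0.0000 = 0.8208.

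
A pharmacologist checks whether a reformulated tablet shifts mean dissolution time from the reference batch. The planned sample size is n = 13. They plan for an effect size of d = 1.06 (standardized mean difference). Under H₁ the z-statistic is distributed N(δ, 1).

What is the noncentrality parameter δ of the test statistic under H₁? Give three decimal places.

δ ≈ 3.822

The noncentrality parameter scales effect size by the design's sample-size factor: δ = d·√n = 1.06 × √13 = 3.8219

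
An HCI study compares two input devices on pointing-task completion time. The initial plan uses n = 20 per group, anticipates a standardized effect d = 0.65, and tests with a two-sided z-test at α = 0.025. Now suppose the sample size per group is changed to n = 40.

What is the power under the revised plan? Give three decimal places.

With n = 40 per group: δ = d·√(n/2) = 0.65 × √(40/2) = 2.9069. Critical value z_{0.0125} = 2.241.
Revised power = Φ(δ − 2.241) + Φ(−δ − 2.241) = Φ(0.665) + Φ(-5.148) = 0.7471 + 0.0000 = 0.7471.

Power ≈ 0.747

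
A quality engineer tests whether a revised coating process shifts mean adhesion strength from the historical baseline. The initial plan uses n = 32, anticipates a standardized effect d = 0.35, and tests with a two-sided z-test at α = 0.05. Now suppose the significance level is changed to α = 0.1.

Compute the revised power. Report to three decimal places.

Power ≈ 0.631

δ = d·√n = 0.35 × √32 = 1.9799 (unchanged). New critical value: z_{0.05} = 1.645.
Revised power = Φ(δ − 1.645) + Φ(−δ − 1.645) = Φ(0.335) + Φ(-3.625) = 0.6312 + 0.0001 = 0.6313.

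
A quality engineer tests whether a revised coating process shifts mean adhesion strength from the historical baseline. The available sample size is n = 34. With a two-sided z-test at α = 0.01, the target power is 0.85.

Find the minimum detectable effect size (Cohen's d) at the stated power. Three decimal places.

d ≈ 0.619

Required noncentrality: δ = z_{0.005} + z_{0.15} = 2.576 + 1.036 = 3.612.
(The second rejection-region term Φ(−δ − z_{α/2}) is negligible and dropped.)
δ = d·√n ⇒ d = δ/√n = 3.612/√34 = 0.6195.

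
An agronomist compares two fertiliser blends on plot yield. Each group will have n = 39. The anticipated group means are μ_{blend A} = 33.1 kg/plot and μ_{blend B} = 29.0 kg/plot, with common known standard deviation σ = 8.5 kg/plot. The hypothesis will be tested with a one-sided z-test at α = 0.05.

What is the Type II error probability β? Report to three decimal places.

β ≈ 0.314

Standardized effect: d = |μ_{blend A} − μ_{blend B}| / σ = |33.1 − 29.0| / 8.5 = 0.4824
Noncentrality parameter: δ = d·√(n/2) = 0.4824 × √(39/2) = 2.1300
One-sided α = 0.05 → critical value z_{0.05} = 1.645.
Power = P(Z > 1.645 − δ) = Φ(0.485) = 0.6862.
Type II error: β = 1 − power = 1 − 0.6862 = 0.3138.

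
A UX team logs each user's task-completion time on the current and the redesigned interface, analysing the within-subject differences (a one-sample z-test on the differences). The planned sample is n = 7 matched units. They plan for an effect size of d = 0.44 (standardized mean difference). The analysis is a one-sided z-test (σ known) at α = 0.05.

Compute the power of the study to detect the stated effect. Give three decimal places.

Noncentrality parameter: δ = d·√n = 0.44 × √7 = 1.1641
Critical value for a one-sided test at α = 0.05: z_α = 1.645.
Power = Φ(δ − 1.645) = Φ(-0.481) = 0.3154.

Power ≈ 0.315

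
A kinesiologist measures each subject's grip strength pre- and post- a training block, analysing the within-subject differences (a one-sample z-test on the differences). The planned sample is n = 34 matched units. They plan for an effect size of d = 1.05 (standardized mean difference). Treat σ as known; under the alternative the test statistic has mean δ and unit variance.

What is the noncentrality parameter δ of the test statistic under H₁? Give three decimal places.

The noncentrality parameter scales effect size by the design's sample-size factor: δ = d·√n = 1.05 × √34 = 6.1225

δ ≈ 6.122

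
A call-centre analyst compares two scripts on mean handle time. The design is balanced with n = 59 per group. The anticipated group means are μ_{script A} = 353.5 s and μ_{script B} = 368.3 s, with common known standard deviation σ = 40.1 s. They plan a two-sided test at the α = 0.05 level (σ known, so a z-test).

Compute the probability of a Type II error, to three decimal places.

β ≈ 0.482

Standardized effect: d = |μ_{script A} − μ_{script B}| / σ = |353.5 − 368.3| / 40.1 = 0.3691
Noncentrality parameter: δ = d·√(n/2) = 0.3691 × √(59/2) = 2.0046
Two-sided α = 0.05 → critical value z_{0.025} = 1.960.
Power = Φ(δ − 1.960) + Φ(−δ − 1.960) = Φ(0.045) + Φ(-3.965) = 0.5178 + 0.0000 = 0.5178.
Type II error: β = 1 − power = 1 − 0.5178 = 0.4822.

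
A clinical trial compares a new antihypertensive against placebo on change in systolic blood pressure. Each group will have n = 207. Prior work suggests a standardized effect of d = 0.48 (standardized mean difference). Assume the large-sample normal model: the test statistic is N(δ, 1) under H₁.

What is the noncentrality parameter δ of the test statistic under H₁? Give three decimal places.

The noncentrality parameter scales effect size by the design's sample-size factor: δ = d·√(n/2) = 0.48 × √(207/2) = 4.8833

δ ≈ 4.883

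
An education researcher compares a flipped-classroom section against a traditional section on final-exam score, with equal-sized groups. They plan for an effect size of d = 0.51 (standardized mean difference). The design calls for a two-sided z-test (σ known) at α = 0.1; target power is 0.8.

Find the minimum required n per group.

Set Φ(δ − 1.645) = 0.8; then δ − 1.645 = Φ⁻¹(0.8) = 0.842, giving δ = 2.486.
(The Φ(−δ − z_{α/2}) term is vanishingly small for δ > 0 and is dropped in the standard sample-size formula.)
δ = d·√(n/2) ⇒ n = 2(δ/d)² = 2 × (2.486 / 0.51)² = 47.54.
Rounding up, n = 48 per group.

n = 48 per group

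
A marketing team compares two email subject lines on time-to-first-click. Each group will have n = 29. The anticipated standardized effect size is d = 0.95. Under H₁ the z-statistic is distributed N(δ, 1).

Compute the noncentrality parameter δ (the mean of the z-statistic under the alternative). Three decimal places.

δ = d·√(n/2) = 0.95 × √(29/2) = 3.6175

δ ≈ 3.617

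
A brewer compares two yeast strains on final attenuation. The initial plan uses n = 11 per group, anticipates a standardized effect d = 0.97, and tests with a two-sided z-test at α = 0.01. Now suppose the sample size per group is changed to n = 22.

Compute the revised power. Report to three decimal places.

Power ≈ 0.739

With n = 22 per group: δ = d·√(n/2) = 0.97 × √(22/2) = 3.2171. Critical value z_{0.005} = 2.576.
Revised power = Φ(δ − 2.576) + Φ(−δ − 2.576) = Φ(0.641) + Φ(-5.793) = 0.7393 + 0.0000 = 0.7393.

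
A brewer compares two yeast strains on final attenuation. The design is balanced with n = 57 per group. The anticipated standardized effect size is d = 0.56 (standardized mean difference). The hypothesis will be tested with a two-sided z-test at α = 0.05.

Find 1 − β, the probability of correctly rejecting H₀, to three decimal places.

Noncentrality parameter: δ = d·√(n/2) = 0.56 × √(57/2) = 2.9896
Two-sided α = 0.05 → critical value z_{0.025} = 1.960.
Power = Φ(δ − 1.960) + Φ(−δ − 1.960) = Φ(1.030) + Φ(-4.950) = 0.8484 + 0.0000 = 0.8484.

Power ≈ 0.848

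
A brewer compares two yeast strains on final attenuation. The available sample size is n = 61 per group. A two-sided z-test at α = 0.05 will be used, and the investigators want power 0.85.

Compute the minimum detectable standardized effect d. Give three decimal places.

d ≈ 0.543

Required noncentrality: δ = z_{0.025} + z_{0.15} = 1.960 + 1.036 = 2.996.
(The second rejection-region term Φ(−δ − z_{α/2}) is negligible and dropped.)
δ = d·√(n/2) ⇒ d = δ/√(n/2) = 2.996/√(61/2) = 0.5426.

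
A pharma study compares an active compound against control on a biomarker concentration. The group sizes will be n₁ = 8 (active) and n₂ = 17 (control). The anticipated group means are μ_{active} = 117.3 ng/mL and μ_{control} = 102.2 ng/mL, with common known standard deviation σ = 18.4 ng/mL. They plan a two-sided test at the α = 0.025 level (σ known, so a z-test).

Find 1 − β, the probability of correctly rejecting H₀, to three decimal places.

Power ≈ 0.372

Standardized effect: d = |μ_{active} − μ_{control}| / σ = |117.3 − 102.2| / 18.4 = 0.8207
Noncentrality parameter: δ = d / √(1/n₁ + 1/n₂) = 0.8207 / √(1/8 + 1/17) = 1.9141
Critical value for a two-sided test at α = 0.025: z_{α/2} = 2.241.
Power = Φ(δ − 2.241) + Φ(−δ − 2.241) = Φ(-0.327) + Φ(-4.155) = 0.3717 + 0.0000 = 0.3717.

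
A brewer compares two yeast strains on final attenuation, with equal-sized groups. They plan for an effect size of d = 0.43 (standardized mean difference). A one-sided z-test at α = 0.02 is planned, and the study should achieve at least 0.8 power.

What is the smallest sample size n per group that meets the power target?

Set Φ(δ − 2.054) = 0.8; then δ − 2.054 = Φ⁻¹(0.8) = 0.842, giving δ = 2.895.
δ = d·√(n/2) ⇒ n = 2(δ/d)² = 2 × (2.895 / 0.43)² = 90.68.
Round up to the next whole unit.

n = 91 per group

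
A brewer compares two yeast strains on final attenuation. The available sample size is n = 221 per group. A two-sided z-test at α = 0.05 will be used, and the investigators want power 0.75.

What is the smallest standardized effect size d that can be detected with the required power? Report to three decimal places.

d ≈ 0.251

Need Φ(δ − 1.960) = 0.75, so δ = 1.960 + 0.674 = 2.634.
(The second rejection-region term Φ(−δ − z_{α/2}) is negligible and dropped.)
δ = d·√(n/2) ⇒ d = δ/√(n/2) = 2.634/√(221/2) = 0.2506.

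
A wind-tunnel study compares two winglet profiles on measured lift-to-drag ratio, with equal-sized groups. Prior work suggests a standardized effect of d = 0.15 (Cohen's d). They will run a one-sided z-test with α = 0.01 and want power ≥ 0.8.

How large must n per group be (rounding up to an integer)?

n = 893 per group

Set Φ(δ − 2.326) = 0.8; then δ − 2.326 = Φ⁻¹(0.8) = 0.842, giving δ = 3.168.
δ = d·√(n/2) ⇒ n = 2(δ/d)² = 2 × (3.168 / 0.15)² = 892.09.
Rounding up, n = 893 per group.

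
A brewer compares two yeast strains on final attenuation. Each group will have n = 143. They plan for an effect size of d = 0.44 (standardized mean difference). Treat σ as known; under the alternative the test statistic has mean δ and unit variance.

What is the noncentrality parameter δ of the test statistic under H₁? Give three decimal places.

δ ≈ 3.721

δ = d·√(n/2) = 0.44 × √(143/2) = 3.7205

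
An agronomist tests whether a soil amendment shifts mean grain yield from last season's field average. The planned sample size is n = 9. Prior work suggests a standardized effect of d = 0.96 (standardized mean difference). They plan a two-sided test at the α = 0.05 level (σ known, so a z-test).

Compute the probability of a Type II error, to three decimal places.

β ≈ 0.179

Noncentrality parameter: δ = d·√n = 0.96 × √9 = 2.8800
Two-sided α = 0.05 → critical value z_{0.025} = 1.960.
Power = Φ(δ − 1.960) + Φ(−δ − 1.960) = Φ(0.920) + Φ(-4.840) = 0.8212 + 0.0000 = 0.8212.
Type II error: β = 1 − power = 1 − 0.8212 = 0.1788.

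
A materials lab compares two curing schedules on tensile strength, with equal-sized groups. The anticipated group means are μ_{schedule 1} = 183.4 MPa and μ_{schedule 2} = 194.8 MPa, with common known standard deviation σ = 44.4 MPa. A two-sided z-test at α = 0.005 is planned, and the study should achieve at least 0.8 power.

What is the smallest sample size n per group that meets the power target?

Standardized effect: d = |μ_{schedule 1} − μ_{schedule 2}| / σ = |183.4 − 194.8| / 44.4 = 0.2568
For power 0.8 need Φ(δ − z_{0.0025}) = 0.8, so δ = z_{0.0025} + z_{0.20} = 2.807 + 0.842 = 3.649.
(The Φ(−δ − z_{α/2}) term is vanishingly small for δ > 0 and is dropped in the standard sample-size formula.)
δ = d·√(n/2) ⇒ n = 2(δ/d)² = 2 × (3.649 / 0.2568)² = 403.88.
Round up to the next whole unit.

n = 404 per group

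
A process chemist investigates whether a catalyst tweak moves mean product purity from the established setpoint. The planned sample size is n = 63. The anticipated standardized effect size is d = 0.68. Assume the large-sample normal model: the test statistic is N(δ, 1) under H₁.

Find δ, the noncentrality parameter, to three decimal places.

δ ≈ 5.397

δ = d·√n = 0.68 × √63 = 5.3973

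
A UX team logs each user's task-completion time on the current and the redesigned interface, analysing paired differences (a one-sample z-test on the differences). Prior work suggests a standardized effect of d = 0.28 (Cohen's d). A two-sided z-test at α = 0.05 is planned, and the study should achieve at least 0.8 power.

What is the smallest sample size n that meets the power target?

n = 101

For power 0.8 need Φ(δ − z_{0.025}) = 0.8, so δ = z_{0.025} + z_{0.20} = 1.960 + 0.842 = 2.802.
(Ignoring the negligible lower-tail rejection probability gives the usual closed-form inversion.)
δ = d·√n ⇒ n = (δ/d)² = (2.802 / 0.28)² = 100.11.
Rounding up, n = 101.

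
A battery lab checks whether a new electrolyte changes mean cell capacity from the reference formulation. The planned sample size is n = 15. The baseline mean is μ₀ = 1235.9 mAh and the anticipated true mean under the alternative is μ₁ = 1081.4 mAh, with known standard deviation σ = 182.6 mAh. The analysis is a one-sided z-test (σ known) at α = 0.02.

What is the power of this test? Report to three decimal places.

Power ≈ 0.889

Standardized effect: d = |μ₁ − μ₀| / σ = |1081.4 − 1235.9| / 182.6 = 0.8461
Noncentrality parameter: δ = d·√n = 0.8461 × √15 = 3.2770
One-sided α = 0.02 → critical value z_{0.02} = 2.054.
Power = P(Z > 2.054 − δ) = Φ(1.223) = 0.8894.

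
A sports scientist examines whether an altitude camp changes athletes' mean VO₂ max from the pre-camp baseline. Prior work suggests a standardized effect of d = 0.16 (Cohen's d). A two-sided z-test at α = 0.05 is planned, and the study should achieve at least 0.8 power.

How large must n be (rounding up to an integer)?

Set Φ(δ − 1.960) = 0.8; then δ − 1.960 = Φ⁻¹(0.8) = 0.842, giving δ = 2.802.
(Ignoring the negligible lower-tail rejection probability gives the usual closed-form inversion.)
δ = d·√n ⇒ n = (δ/d)² = (2.802 / 0.16)² = 306.60.
Round up to the next whole unit.

n = 307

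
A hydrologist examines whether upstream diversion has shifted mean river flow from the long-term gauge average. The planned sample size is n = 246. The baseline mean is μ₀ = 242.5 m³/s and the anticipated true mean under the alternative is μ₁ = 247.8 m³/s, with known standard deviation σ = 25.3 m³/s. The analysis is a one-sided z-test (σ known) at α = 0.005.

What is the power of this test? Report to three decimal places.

Standardized effect: d = |μ₁ − μ₀| / σ = |247.8 − 242.5| / 25.3 = 0.2095
Noncentrality parameter: δ = d·√n = 0.2095 × √246 = 3.2857
One-sided α = 0.005 → critical value z_{0.005} = 2.576.
Power = P(Z > 2.576 − δ) = Φ(0.710) = 0.7611.

Power ≈ 0.761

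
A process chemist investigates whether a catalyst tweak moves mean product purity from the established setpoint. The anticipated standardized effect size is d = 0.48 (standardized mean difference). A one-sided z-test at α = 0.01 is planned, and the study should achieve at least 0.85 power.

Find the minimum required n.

n = 50

For power 0.85 need Φ(δ − z_{0.01}) = 0.85, so δ = z_{0.01} + z_{0.15} = 2.326 + 1.036 = 3.363.
δ = d·√n ⇒ n = (δ/d)² = (3.363 / 0.48)² = 49.08.
Round up to the next whole unit.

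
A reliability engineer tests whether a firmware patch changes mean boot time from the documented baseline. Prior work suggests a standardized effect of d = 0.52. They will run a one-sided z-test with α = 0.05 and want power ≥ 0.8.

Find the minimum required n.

For power 0.8 need Φ(δ − z_{0.05}) = 0.8, so δ = z_{0.05} + z_{0.20} = 1.645 + 0.842 = 2.486.
δ = d·√n ⇒ n = (δ/d)² = (2.486 / 0.52)² = 22.86.
Rounding up, n = 23.

n = 23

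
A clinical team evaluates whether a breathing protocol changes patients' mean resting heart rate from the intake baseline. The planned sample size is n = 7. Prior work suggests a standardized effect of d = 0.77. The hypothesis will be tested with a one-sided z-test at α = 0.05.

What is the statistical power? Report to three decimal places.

Noncentrality parameter: δ = d·√n = 0.77 × √7 = 2.0372
Critical value for a one-sided test at α = 0.05: z_α = 1.645.
Power = Φ(δ − 1.645) = Φ(0.392) = 0.6526.

Power ≈ 0.653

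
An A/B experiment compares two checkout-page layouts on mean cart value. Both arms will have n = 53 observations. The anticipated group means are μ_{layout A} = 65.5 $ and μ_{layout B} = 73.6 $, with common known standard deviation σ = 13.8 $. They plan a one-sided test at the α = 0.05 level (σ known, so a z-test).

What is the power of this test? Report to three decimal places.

Power ≈ 0.916

Standardized effect: d = |μ_{layout A} − μ_{layout B}| / σ = |65.5 − 73.6| / 13.8 = 0.5870
Noncentrality parameter: δ = d·√(n/2) = 0.5870 × √(53/2) = 3.0215
One-sided α = 0.05 → critical value z_{0.05} = 1.645.
Power = P(Z > 1.645 − δ) = Φ(1.377) = 0.9157.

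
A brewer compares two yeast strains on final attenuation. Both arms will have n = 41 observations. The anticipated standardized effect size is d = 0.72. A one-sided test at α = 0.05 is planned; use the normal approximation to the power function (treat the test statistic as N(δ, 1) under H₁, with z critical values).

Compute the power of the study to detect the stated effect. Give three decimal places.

Noncentrality parameter: δ = d·√(n/2) = 0.72 × √(41/2) = 3.2599
One-sided α = 0.05 → critical value z_{0.05} = 1.645.
Power = Φ(δ − 1.645) = Φ(1.615) = 0.9469.

Power ≈ 0.947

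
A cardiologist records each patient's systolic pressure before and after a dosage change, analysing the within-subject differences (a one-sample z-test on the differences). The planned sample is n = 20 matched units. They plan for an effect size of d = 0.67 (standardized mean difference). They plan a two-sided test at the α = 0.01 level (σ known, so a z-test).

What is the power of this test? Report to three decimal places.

Power ≈ 0.663

Noncentrality parameter: δ = d·√n = 0.67 × √20 = 2.9963
Critical value for a two-sided test at α = 0.01: z_{α/2} = 2.576.
Power = Φ(δ − 2.576) + Φ(−δ − 2.576) = Φ(0.421) + Φ(-5.572) = 0.6629 + 0.0000 = 0.6629.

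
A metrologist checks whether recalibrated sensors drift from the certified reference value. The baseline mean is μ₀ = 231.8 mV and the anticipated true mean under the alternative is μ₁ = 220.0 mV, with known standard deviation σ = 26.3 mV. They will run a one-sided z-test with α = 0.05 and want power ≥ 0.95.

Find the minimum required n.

n = 54

Standardized effect: d = |μ₁ − μ₀| / σ = |220.0 − 231.8| / 26.3 = 0.4487
Set Φ(δ − 1.645) = 0.95; then δ − 1.645 = Φ⁻¹(0.95) = 1.645, giving δ = 3.290.
δ = d·√n ⇒ n = (δ/d)² = (3.290 / 0.4487)² = 53.76.
Round up to the next whole unit.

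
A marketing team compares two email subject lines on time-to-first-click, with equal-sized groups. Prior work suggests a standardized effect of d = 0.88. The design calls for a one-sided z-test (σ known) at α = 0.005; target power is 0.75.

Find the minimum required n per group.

Set Φ(δ − 2.576) = 0.75; then δ − 2.576 = Φ⁻¹(0.75) = 0.674, giving δ = 3.250.
δ = d·√(n/2) ⇒ n = 2(δ/d)² = 2 × (3.250 / 0.88)² = 27.28.
Round up to the next whole unit.

n = 28 per group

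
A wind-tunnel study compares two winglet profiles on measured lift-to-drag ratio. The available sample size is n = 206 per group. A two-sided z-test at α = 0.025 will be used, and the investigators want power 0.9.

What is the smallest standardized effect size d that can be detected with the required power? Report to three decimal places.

Need Φ(δ − 2.241) = 0.9, so δ = 2.241 + 1.282 = 3.523.
(Lower-tail contribution to power is negligible for δ > 0.)
δ = d·√(n/2) ⇒ d = δ/√(n/2) = 3.523/√(206/2) = 0.3471.

d ≈ 0.347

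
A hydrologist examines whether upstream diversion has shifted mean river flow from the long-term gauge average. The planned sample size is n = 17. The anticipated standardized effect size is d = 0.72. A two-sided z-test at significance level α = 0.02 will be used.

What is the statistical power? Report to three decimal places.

Noncentrality parameter: δ = d·√n = 0.72 × √17 = 2.9686
Two-sided α = 0.02 → critical value z_{0.01} = 2.326.
Power = Φ(δ − 2.326) + Φ(−δ − 2.326) = Φ(0.642) + Φ(-5.295) = 0.7397 + 0.0000 = 0.7397.

Power ≈ 0.740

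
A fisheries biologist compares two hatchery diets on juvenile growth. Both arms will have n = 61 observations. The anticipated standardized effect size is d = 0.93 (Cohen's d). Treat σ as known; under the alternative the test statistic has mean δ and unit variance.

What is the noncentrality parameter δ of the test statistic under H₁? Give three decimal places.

δ ≈ 5.136

δ = d·√(n/2) = 0.93 × √(61/2) = 5.1361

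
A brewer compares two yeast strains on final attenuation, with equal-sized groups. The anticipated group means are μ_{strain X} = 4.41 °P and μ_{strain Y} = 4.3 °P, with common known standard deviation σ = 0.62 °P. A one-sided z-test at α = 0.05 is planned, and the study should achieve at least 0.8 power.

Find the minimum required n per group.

Standardized effect: d = |μ_{strain X} − μ_{strain Y}| / σ = |4.41 − 4.3| / 0.62 = 0.1774
Set Φ(δ − 1.645) = 0.8; then δ − 1.645 = Φ⁻¹(0.8) = 0.842, giving δ = 2.486.
δ = d·√(n/2) ⇒ n = 2(δ/d)² = 2 × (2.486 / 0.1774)² = 392.82.
Rounding up, n = 393 per group.

n = 393 per group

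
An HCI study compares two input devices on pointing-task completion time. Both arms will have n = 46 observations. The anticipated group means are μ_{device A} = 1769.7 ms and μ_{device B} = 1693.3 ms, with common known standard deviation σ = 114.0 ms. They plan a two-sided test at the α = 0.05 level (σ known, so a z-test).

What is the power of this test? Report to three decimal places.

Power ≈ 0.895

Standardized effect: d = |μ_{device A} − μ_{device B}| / σ = |1769.7 − 1693.3| / 114.0 = 0.6702
Noncentrality parameter: λ = d·√(n/2) = 0.6702 × √(46/2) = 3.2140
Two-sided α = 0.05 → critical value z_{0.025} = 1.960.
Power = Φ(λ − 1.960) + Φ(−λ − 1.960) = Φ(1.254) + Φ(-5.174) = 0.8951 + 0.0000 = 0.8951.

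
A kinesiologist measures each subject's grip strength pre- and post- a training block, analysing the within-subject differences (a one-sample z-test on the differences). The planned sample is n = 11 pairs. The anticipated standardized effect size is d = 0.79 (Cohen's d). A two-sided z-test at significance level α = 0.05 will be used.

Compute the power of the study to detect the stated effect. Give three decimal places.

Noncentrality parameter: δ = d·√n = 0.79 × √11 = 2.6201
Critical value for a two-sided test at α = 0.05: z_{α/2} = 1.960.
Power = Φ(δ − 1.960) + Φ(−δ − 1.960) = Φ(0.660) + Φ(-4.580) = 0.7454 + 0.0000 = 0.7454.

Power ≈ 0.745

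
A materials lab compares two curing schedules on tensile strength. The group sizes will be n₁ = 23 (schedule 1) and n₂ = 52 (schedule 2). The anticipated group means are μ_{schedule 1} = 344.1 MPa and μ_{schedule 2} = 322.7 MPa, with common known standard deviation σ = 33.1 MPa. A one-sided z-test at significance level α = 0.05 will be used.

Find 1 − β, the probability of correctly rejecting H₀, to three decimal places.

Power ≈ 0.826

Standardized effect: d = |μ_{schedule 1} − μ_{schedule 2}| / σ = |344.1 − 322.7| / 33.1 = 0.6465
Noncentrality parameter: δ = d / √(1/n₁ + 1/n₂) = 0.6465 / √(1/23 + 1/52) = 2.5818
One-sided α = 0.05 → critical value z_{0.05} = 1.645.
Power = P(Z > 1.645 − δ) = Φ(0.937) = 0.8256.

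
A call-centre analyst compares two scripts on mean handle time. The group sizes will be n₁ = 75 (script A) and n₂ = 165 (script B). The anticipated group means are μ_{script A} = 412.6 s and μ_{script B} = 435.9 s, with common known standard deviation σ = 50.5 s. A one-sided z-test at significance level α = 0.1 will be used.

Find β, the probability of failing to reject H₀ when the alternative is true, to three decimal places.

β ≈ 0.021

Standardized effect: d = |μ_{script A} − μ_{script B}| / σ = |412.6 − 435.9| / 50.5 = 0.4614
Noncentrality parameter: λ = d / √(1/n₁ + 1/n₂) = 0.4614 / √(1/75 + 1/165) = 3.3131
One-sided α = 0.1 → critical value z_{0.1} = 1.282.
Power = Φ(λ − 1.282) = Φ(2.032) = 0.9789.
Type II error: β = 1 − power = 1 − 0.9789 = 0.0211.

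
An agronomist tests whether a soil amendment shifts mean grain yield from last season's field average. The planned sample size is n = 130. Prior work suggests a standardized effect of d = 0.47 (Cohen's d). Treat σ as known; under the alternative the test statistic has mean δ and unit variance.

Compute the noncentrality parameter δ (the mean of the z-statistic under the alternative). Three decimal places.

The noncentrality parameter scales effect size by the design's sample-size factor: δ = d·√n = 0.47 × √130 = 5.3588

δ ≈ 5.359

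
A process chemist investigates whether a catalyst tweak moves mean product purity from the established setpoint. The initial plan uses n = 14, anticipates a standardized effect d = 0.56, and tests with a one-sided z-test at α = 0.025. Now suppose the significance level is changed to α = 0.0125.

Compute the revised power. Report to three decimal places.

Power ≈ 0.442

δ = d·√n = 0.56 × √14 = 2.0953 (unchanged). New critical value: z_{0.0125} = 2.241.
Revised power = P(Z > 2.241 − δ) = Φ(-0.146) = 0.4419.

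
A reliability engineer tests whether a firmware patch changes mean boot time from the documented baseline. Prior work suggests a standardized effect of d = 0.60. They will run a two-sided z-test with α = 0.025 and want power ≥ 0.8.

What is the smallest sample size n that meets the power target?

Set Φ(δ − 2.241) = 0.8; then δ − 2.241 = Φ⁻¹(0.8) = 0.842, giving δ = 3.083.
(The Φ(−δ − z_{α/2}) term is vanishingly small for δ > 0 and is dropped in the standard sample-size formula.)
δ = d·√n ⇒ n = (δ/d)² = (3.083 / 0.60)² = 26.40.
Rounding up, n = 27.

n = 27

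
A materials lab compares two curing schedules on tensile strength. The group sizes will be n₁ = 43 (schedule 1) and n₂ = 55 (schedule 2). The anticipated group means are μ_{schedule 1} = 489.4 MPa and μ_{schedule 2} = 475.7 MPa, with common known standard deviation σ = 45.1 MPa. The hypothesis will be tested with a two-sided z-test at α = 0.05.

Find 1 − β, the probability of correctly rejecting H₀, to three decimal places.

Power ≈ 0.320

Standardized effect: d = |μ_{schedule 1} − μ_{schedule 2}| / σ = |489.4 − 475.7| / 45.1 = 0.3038
Noncentrality parameter: δ = d / √(1/n₁ + 1/n₂) = 0.3038 / √(1/43 + 1/55) = 1.4923
Critical value for a two-sided test at α = 0.05: z_{α/2} = 1.960.
Power = Φ(δ − 1.960) + Φ(−δ − 1.960) = Φ(-0.468) + Φ(-3.452) = 0.3200 + 0.0003 = 0.3203.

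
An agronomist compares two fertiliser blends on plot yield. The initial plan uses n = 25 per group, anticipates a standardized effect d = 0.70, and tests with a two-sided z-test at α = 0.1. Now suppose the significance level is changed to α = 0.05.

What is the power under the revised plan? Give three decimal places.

δ = d·√(n/2) = 0.70 × √(25/2) = 2.4749 (unchanged). New critical value: z_{0.025} = 1.960.
Revised power = Φ(δ − 1.960) + Φ(−δ − 1.960) = Φ(0.515) + Φ(-4.435) = 0.6967 + 0.0000 = 0.6967.

Power ≈ 0.697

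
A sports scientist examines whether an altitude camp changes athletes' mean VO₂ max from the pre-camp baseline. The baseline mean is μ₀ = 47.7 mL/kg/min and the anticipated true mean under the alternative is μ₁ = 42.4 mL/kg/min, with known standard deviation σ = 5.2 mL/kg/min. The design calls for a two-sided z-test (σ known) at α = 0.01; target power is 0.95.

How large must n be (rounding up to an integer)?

Standardized effect: d = |μ₁ − μ₀| / σ = |42.4 − 47.7| / 5.2 = 1.0192
For power 0.95 need Φ(δ − z_{0.005}) = 0.95, so δ = z_{0.005} + z_{0.05} = 2.576 + 1.645 = 4.221.
(Ignoring the negligible lower-tail rejection probability gives the usual closed-form inversion.)
δ = d·√n ⇒ n = (δ/d)² = (4.221 / 1.0192)² = 17.15.
Rounding up, n = 18.

n = 18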